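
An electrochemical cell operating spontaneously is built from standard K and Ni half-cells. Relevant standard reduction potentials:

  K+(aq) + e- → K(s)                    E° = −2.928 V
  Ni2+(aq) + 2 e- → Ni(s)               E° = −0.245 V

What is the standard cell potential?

+2.683 V

The Ni²⁺/Ni couple has the higher E°, so Ni ion is reduced (cathode) and K is oxidized (anode).
E°cell = E°(cathode) − E°(anode) = −0.245 − (−2.928) = +2.683 V.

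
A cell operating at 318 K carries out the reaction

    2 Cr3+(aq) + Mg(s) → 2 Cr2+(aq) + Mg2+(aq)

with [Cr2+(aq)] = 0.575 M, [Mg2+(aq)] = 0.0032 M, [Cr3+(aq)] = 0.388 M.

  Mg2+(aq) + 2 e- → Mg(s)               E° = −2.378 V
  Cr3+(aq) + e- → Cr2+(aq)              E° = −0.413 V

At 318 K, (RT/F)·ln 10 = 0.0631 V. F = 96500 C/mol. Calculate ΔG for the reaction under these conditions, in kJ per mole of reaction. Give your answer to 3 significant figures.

The standard cell potential is −0.413 − (−2.378) = +1.965 V, with n = 2 electrons in the balanced equation.
Q = ([Cr2+(aq)]^2·[Mg2+(aq)]) / [Cr3+(aq)]^2 = 0.00703, so log Q = −2.153 and E = +1.965 − (0.0631/2)(−2.153) = +2.0329 V.
Finally ΔG = −nFE = −(2)(96500 C/mol)(+2.0329 V) = −392 kJ/mol.

−392 kJ/mol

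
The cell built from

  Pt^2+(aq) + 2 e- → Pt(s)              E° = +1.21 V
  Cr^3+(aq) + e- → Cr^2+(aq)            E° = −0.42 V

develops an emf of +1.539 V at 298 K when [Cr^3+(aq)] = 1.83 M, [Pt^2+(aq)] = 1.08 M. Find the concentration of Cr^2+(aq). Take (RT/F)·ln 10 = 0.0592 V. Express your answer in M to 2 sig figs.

0.051 M

Pt²⁺/Pt is the cathode (higher E°); E°cell = +1.21 − (−0.42) = +1.63 V with n = 2.
Rearranging E = E° − (0.0592/n)·log Q gives log Q = 2(+1.63 − (+1.539))/0.0592 = 3.074.
For Pt^2+(aq) + 2 Cr^2+(aq) → Pt(s) + 2 Cr^3+(aq), the reaction quotient is Q = [Cr^3+(aq)]^2 / ([Pt^2+(aq)]·[Cr^2+(aq)]^2).
Isolating [Cr^2+(aq)] in Q = 10^{3.074} yields log [Cr^2+(aq)] = −1.291, i.e. 0.051 M.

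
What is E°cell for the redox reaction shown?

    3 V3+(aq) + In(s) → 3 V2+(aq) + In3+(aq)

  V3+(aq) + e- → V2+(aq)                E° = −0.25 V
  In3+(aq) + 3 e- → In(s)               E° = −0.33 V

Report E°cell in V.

+0.08 V

In the reaction as written, V3+(aq) is reduced (cathode) and In3+(aq) is produced by oxidation at the anode.
E°cell = E°(cathode) − E°(anode) = −0.25 − (−0.33) = +0.08 V.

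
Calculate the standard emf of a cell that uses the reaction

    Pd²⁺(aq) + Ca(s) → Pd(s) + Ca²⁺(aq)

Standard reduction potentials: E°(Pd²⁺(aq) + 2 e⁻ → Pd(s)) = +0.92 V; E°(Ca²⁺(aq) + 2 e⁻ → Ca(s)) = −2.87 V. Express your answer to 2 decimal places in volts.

+3.79 V

Pd²⁺(aq) gains electrons, so the Pd²⁺/Pd couple is the cathode; the Ca²⁺/Ca couple is the anode.
E°cell = E°(cathode) − E°(anode) = +0.92 − (−2.87) = +3.79 V.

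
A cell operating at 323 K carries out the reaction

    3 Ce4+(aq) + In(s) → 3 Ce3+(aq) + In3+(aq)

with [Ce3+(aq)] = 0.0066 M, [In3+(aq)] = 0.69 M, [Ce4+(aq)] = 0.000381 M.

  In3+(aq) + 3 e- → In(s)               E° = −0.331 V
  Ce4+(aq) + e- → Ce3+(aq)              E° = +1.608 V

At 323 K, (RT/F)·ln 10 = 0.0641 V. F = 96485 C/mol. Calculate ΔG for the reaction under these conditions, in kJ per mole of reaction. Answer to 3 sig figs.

With Ce⁴⁺/Ce³⁺ reduced at the cathode, E°cell = +1.608 − (−0.331) = +1.939 V and n = 3.
Here Q = ([Ce3+(aq)]^3·[In3+(aq)]) / [Ce4+(aq)]^3 = 3.59×10^3 (log Q = 3.555), giving E = +1.939 − (0.0641/3)·(3.555) = +1.8630 V.
ΔG = −nFE = −(3)(96485)(+1.8630) J/mol = −539 kJ/mol.

−539 kJ/mol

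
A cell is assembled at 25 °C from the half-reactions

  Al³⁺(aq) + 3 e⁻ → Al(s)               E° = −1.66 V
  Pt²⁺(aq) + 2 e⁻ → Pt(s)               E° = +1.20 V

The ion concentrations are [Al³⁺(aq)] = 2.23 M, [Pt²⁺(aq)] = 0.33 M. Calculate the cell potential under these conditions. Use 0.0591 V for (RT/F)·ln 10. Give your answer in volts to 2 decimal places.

The Pt²⁺/Pt couple has the more positive E°, so it is the cathode; Al³⁺/Al is the anode.
E°cell = E°cat − E°an = +1.20 − (−1.66) = +2.86 V; n = 6.
For the overall reaction 3 Pt²⁺(aq) + 2 Al(s) → 3 Pt(s) + 2 Al³⁺(aq), Q = [Al³⁺(aq)]^2 / [Pt²⁺(aq)]^3 = 138, giving log Q = 2.141.
Applying E = E° − (RT ln10/nF)·log Q gives +2.86 − (0.0591/6)(2.141) = +2.84 V.

+2.84 V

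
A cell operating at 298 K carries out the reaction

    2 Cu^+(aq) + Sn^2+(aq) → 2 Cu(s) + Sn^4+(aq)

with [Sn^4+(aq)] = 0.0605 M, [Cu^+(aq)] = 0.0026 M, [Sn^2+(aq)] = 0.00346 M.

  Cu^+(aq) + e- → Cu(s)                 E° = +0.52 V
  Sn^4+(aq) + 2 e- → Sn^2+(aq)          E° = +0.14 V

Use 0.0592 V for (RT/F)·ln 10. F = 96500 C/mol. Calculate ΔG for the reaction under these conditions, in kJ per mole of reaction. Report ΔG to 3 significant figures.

With Cu⁺/Cu reduced at the cathode, E°cell = +0.52 − (+0.14) = +0.38 V and n = 2.
The reaction quotient is [Sn^4+(aq)] / ([Cu^+(aq)]^2·[Sn^2+(aq)]) = 2.59×10^6; by Nernst, E = +0.38 − (0.0592/2)(6.413) = +0.1902 V.
ΔG = −nFE = −(2)(96500)(+0.1902) J/mol = −36.7 kJ/mol.

−36.7 kJ/mol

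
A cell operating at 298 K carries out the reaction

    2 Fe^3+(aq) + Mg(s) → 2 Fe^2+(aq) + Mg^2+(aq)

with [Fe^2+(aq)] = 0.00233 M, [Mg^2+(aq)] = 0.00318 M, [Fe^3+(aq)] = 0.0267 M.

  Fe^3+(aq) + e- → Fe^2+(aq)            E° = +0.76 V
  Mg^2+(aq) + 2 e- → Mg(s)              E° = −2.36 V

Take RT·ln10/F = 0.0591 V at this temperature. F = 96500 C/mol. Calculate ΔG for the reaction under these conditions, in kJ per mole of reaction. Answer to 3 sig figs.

With Fe³⁺/Fe²⁺ reduced at the cathode, E°cell = +0.76 − (−2.36) = +3.12 V and n = 2.
Here Q = ([Fe^2+(aq)]^2·[Mg^2+(aq)]) / [Fe^3+(aq)]^2 = 2.42×10^−5 (log Q = −4.616), giving E = +3.12 − (0.0591/2)·(−4.616) = +3.2564 V.
ΔG = −nFE = −(2)(96500)(+3.2564) J/mol = −628 kJ/mol.

−628 kJ/mol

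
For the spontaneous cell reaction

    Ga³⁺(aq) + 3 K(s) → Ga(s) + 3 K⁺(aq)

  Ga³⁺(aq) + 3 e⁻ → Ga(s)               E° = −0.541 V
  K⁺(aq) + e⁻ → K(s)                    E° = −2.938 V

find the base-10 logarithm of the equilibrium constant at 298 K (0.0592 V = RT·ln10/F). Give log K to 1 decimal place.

log K = 121.5

The Ga³⁺/Ga couple is reduced (cathode); E°cell = −0.541 − (−2.938) = +2.397 V with n = 3.
At equilibrium E = 0, so log K = nE°cell / 0.0592 = (3)(+2.397) / 0.0592 = 121.5.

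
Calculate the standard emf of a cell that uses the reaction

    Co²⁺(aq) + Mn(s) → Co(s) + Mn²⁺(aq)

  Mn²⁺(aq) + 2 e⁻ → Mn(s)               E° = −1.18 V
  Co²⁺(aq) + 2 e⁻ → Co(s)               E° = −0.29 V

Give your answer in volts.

Co²⁺(aq) gains electrons, so the Co²⁺/Co couple is the cathode; the Mn²⁺/Mn couple is the anode.
E°cell = E°(cathode) − E°(anode) = −0.29 − (−1.18) = +0.89 V.

+0.89 V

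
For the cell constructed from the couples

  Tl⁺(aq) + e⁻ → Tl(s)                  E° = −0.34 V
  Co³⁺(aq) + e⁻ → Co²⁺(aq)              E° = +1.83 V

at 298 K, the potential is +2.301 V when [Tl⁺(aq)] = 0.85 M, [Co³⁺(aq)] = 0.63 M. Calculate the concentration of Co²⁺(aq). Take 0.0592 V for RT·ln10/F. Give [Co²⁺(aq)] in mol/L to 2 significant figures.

0.0045 M

Co³⁺/Co²⁺ is the cathode (higher E°); E°cell = +1.83 − (−0.34) = +2.17 V with n = 1.
From the Nernst equation, log Q = n(E° − E)/0.0592 = 1·(+2.17 − (+2.301))/0.0592 = −2.213.
For Co³⁺(aq) + Tl(s) → Co²⁺(aq) + Tl⁺(aq), the reaction quotient is Q = ([Co²⁺(aq)]·[Tl⁺(aq)]) / [Co³⁺(aq)].
Isolating [Co²⁺(aq)] in Q = 10^{−2.213} yields log [Co²⁺(aq)] = −2.343, i.e. 0.0045 M.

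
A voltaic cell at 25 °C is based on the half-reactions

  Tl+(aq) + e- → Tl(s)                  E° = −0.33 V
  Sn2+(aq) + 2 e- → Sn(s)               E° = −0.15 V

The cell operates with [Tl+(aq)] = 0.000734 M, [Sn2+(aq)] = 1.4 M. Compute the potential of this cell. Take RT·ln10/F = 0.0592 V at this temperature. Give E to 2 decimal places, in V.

Since E°(Sn²⁺/Sn) > E°(Tl⁺/Tl), Sn²⁺/Sn serves as the cathode.
The standard potential is −0.15 − (−0.33) = +0.18 V and the balanced reaction transfers n = 2 electrons.
Balancing gives Sn2+(aq) + 2 Tl(s) → Sn(s) + 2 Tl+(aq); hence Q = [Tl+(aq)]^2 / [Sn2+(aq)] = 3.85×10^−7 (log Q = −6.415).
E = E° − (0.0592/n)·log Q = +0.18 − (0.0592/2)(−6.415) = +0.37 V.

+0.37 V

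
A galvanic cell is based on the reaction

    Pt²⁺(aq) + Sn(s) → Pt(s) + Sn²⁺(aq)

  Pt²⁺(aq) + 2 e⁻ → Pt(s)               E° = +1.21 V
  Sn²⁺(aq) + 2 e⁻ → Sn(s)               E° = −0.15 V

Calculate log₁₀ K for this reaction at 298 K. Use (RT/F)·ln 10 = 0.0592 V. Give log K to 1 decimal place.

The Pt²⁺/Pt couple is reduced (cathode); E°cell = +1.21 − (−0.15) = +1.36 V with n = 2.
At equilibrium E = 0, so log K = nE°cell / 0.0592 = (2)(+1.36) / 0.0592 = 45.9.

log K = 45.9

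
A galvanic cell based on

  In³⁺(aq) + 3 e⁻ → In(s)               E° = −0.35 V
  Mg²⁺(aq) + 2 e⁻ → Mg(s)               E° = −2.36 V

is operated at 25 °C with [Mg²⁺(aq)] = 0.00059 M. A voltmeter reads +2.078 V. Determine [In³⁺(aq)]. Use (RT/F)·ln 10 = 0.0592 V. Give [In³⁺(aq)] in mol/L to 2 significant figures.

0.040 M

With In³⁺/In at the cathode and Mg²⁺/Mg at the anode, E°cell = −0.35 − (−2.36) = +2.01 V (n = 6).
From the Nernst equation, log Q = n(E° − E)/0.0592 = 6·(+2.01 − (+2.078))/0.0592 = −6.892.
For 2 In³⁺(aq) + 3 Mg(s) → 2 In(s) + 3 Mg²⁺(aq), the reaction quotient is Q = [Mg²⁺(aq)]^3 / [In³⁺(aq)]^2.
Solving for the unknown gives log [In³⁺(aq)] = −1.398, so [In³⁺(aq)] ≈ 0.040 M.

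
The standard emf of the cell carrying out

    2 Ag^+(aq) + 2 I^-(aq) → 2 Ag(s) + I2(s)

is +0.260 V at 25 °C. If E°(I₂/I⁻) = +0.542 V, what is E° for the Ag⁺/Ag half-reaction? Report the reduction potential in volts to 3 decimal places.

In the reaction as written the Ag⁺/Ag couple is reduced (cathode) and I₂/I⁻ is oxidized (anode), so E°cell = E°(Ag⁺/Ag) − E°(I₂/I⁻).
E°(Ag⁺/Ag) = E°cell + E°(anode) = +0.260 + (+0.542) = +0.802 V.

+0.802 V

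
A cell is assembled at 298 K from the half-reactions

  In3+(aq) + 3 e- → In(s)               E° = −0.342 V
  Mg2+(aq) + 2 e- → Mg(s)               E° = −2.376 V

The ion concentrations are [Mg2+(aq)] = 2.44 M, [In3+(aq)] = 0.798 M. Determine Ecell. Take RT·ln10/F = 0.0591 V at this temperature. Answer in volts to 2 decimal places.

Since E°(In³⁺/In) > E°(Mg²⁺/Mg), In³⁺/In serves as the cathode.
E°cell = −0.342 − (−2.376) = +2.034 V, with n = 6 electrons transferred.
The balanced reaction is 2 In3+(aq) + 3 Mg(s) → 2 In(s) + 3 Mg2+(aq), so Q = [Mg2+(aq)]^3 / [In3+(aq)]^2 = 22.8 and log Q = 1.358.
E = E° − (0.0591/n)·log Q = +2.034 − (0.0591/6)(1.358) = +2.02 V.

+2.02 V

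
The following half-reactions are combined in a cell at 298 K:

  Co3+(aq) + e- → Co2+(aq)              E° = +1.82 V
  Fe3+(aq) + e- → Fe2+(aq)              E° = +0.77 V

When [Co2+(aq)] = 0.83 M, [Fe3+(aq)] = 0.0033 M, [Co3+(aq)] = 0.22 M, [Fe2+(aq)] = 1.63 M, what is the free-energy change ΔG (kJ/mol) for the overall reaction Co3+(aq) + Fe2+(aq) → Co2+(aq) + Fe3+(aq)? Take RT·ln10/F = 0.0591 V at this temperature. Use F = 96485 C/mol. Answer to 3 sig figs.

E°cell = +1.82 − (+0.77) = +1.05 V; the balanced reaction transfers n = 1 electron.
Q = ([Co2+(aq)]·[Fe3+(aq)]) / ([Co3+(aq)]·[Fe2+(aq)]) = 0.00764, so log Q = −2.117 and E = +1.05 − (0.0591/1)(−2.117) = +1.1751 V.
ΔG = −nFE = −(1)(96485)(+1.1751) J/mol = −113 kJ/mol.

−113 kJ/mol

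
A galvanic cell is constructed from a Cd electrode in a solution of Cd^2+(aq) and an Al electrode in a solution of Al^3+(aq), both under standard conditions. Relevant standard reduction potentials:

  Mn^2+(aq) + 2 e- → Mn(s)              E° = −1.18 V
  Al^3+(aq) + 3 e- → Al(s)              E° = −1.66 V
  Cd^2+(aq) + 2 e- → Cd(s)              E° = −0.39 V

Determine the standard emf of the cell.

Of the two couples in this cell, the one with the more positive reduction potential is reduced at the cathode: here that is Cd²⁺/Cd (−0.39 V); Al³⁺/Al (−1.66 V) is the anode.
E°cell = E°(cathode) − E°(anode) = −0.39 − (−1.66) = +1.27 V.

+1.27 V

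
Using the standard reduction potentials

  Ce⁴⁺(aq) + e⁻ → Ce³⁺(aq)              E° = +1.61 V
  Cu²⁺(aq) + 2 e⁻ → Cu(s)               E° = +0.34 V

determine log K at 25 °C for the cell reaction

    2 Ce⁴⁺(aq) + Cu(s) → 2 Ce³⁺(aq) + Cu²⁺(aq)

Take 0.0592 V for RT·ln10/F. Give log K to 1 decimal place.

log K = 42.9

The Ce⁴⁺/Ce³⁺ couple is reduced (cathode); E°cell = +1.61 − (+0.34) = +1.27 V with n = 2.
At equilibrium E = 0, so log K = nE°cell / 0.0592 = (2)(+1.27) / 0.0592 = 42.9.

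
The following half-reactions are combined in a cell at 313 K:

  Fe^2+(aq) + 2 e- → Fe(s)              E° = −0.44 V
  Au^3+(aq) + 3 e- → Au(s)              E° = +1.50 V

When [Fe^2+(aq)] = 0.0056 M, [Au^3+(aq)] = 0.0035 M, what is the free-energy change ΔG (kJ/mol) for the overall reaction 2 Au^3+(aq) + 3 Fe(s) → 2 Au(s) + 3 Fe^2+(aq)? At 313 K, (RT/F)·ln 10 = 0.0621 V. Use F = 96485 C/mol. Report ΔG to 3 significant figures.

E°cell = +1.50 − (−0.44) = +1.94 V; the balanced reaction transfers n = 6 electrons.
Here Q = [Fe^2+(aq)]^3 / [Au^3+(aq)]^2 = 0.0143 (log Q = −1.844), giving E = +1.94 − (0.0621/6)·(−1.844) = +1.9591 V.
Finally ΔG = −nFE = −(6)(96485 C/mol)(+1.9591 V) = −1130 kJ/mol.

−1130 kJ/mol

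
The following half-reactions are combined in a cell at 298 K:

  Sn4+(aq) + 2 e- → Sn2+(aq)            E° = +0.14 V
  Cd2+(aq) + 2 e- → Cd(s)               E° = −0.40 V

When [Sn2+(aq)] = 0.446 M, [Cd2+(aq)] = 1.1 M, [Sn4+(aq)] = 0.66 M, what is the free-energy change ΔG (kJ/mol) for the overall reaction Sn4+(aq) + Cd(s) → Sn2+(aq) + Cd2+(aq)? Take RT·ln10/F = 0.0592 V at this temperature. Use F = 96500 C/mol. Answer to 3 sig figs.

E°cell = +0.14 − (−0.40) = +0.54 V; the balanced reaction transfers n = 2 electrons.
Here Q = ([Sn2+(aq)]·[Cd2+(aq)]) / [Sn4+(aq)] = 0.743 (log Q = −0.129), giving E = +0.54 − (0.0592/2)·(−0.129) = +0.5438 V.
ΔG = −nFE = −(2)(96500)(+0.5438) J/mol = −105 kJ/mol.

−105 kJ/mol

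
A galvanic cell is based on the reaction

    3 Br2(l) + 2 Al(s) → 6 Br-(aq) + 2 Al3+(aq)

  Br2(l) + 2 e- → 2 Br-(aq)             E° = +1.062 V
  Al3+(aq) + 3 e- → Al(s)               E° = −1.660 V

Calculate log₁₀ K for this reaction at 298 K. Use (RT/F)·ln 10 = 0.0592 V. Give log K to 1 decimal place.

log K = 275.9

The Br₂/Br⁻ couple is reduced (cathode); E°cell = +1.062 − (−1.660) = +2.722 V with n = 6.
At equilibrium E = 0, so log K = nE°cell / 0.0592 = (6)(+2.722) / 0.0592 = 275.9.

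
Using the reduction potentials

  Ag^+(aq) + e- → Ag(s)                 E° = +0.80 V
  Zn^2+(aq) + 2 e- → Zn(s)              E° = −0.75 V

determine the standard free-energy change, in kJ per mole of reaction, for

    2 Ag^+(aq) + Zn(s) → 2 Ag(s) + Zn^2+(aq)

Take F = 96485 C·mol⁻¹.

−299 kJ/mol

In the reaction as written Ag^+(aq) is reduced, so the Ag⁺/Ag couple is the cathode and Zn²⁺/Zn is the anode.
E°cell = +0.80 − (−0.75) = +1.55 V; balancing electrons gives n = 2.
ΔG° = −nFE°cell = −(2)(96485)(+1.55) J/mol = −299 kJ/mol.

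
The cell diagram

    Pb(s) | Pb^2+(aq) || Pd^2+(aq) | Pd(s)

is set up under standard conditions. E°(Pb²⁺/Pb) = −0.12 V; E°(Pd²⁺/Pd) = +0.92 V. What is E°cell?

+1.04 V

By convention the left-hand electrode in cell notation is the anode (oxidation) and the right-hand electrode is the cathode (reduction).
E°cell = E°(right) − E°(left) = +0.92 − (−0.12) = +1.04 V.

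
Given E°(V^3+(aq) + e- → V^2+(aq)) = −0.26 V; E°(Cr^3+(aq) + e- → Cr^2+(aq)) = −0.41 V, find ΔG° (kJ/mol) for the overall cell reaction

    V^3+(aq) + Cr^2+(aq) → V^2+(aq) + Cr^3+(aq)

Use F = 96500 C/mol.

−14.5 kJ/mol

In the reaction as written V^3+(aq) is reduced, so the V³⁺/V²⁺ couple is the cathode and Cr³⁺/Cr²⁺ is the anode.
E°cell = −0.26 − (−0.41) = +0.15 V; balancing electrons gives n = 1.
ΔG° = −nFE°cell = −(1)(96500)(+0.15) J/mol = −14.5 kJ/mol.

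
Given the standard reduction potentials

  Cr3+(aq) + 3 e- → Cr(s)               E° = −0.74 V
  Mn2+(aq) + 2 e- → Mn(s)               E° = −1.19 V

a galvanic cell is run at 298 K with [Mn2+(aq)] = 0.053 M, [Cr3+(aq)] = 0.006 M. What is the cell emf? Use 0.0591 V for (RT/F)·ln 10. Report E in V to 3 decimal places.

Since E°(Cr³⁺/Cr) > E°(Mn²⁺/Mn), Cr³⁺/Cr serves as the cathode.
E°cell = E°cat − E°an = −0.74 − (−1.19) = +0.45 V; n = 6.
For the overall reaction 2 Cr3+(aq) + 3 Mn(s) → 2 Cr(s) + 3 Mn2+(aq), Q = [Mn2+(aq)]^3 / [Cr3+(aq)]^2 = 4.14, giving log Q = 0.617.
E = E° − (0.0591/n)·log Q = +0.45 − (0.0591/6)(0.617) = +0.444 V.

+0.444 V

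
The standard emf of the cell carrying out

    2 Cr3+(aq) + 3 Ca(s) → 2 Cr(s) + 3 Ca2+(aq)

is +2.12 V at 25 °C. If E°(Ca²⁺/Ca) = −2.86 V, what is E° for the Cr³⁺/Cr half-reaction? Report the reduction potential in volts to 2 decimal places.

−0.74 V

In the reaction as written the Cr³⁺/Cr couple is reduced (cathode) and Ca²⁺/Ca is oxidized (anode), so E°cell = E°(Cr³⁺/Cr) − E°(Ca²⁺/Ca).
E°(Cr³⁺/Cr) = E°cell + E°(anode) = +2.12 + (−2.86) = −0.74 V.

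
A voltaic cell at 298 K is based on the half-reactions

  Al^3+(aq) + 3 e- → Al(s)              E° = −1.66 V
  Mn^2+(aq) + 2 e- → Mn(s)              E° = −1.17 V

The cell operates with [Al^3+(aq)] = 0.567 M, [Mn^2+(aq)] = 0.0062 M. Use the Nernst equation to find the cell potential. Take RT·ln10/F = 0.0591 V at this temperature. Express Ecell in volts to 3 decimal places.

Since E°(Mn²⁺/Mn) > E°(Al³⁺/Al), Mn²⁺/Mn serves as the cathode.
The standard potential is −1.17 − (−1.66) = +0.49 V and the balanced reaction transfers n = 6 electrons.
Balancing gives 3 Mn^2+(aq) + 2 Al(s) → 3 Mn(s) + 2 Al^3+(aq); hence Q = [Al^3+(aq)]^2 / [Mn^2+(aq)]^3 = 1.35×10^6 (log Q = 6.130).
E = E° − (0.0591/n)·log Q = +0.49 − (0.0591/6)(6.130) = +0.430 V.

+0.430 V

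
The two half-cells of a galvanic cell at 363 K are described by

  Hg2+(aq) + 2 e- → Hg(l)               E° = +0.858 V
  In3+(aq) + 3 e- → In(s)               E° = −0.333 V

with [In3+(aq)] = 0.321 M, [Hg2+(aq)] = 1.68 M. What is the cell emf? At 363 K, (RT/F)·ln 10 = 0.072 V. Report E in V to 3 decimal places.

The Hg²⁺/Hg couple has the more positive E°, so it is the cathode; In³⁺/In is the anode.
The standard potential is +0.858 − (−0.333) = +1.191 V and the balanced reaction transfers n = 6 electrons.
The balanced reaction is 3 Hg2+(aq) + 2 In(s) → 3 Hg(l) + 2 In3+(aq), so Q = [In3+(aq)]^2 / [Hg2+(aq)]^3 = 0.0217 and log Q = −1.663.
By the Nernst equation, E = +1.191 − (0.072/6)·(−1.663) = +1.211 V.

+1.211 V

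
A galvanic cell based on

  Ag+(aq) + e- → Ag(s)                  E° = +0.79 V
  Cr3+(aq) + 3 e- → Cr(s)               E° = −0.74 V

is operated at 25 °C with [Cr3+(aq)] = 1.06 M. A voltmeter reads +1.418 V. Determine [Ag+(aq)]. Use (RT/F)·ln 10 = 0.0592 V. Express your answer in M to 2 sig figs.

0.013 M

The Ag⁺/Ag couple has the larger reduction potential, so it is the cathode: E°cell = +0.79 − (−0.74) = +1.53 V and n = 3.
Rearranging E = E° − (0.0592/n)·log Q gives log Q = 3(+1.53 − (+1.418))/0.0592 = 5.676.
For 3 Ag+(aq) + Cr(s) → 3 Ag(s) + Cr3+(aq), the reaction quotient is Q = [Cr3+(aq)] / [Ag+(aq)]^3.
Solving for the unknown gives log [Ag+(aq)] = −1.884, so [Ag+(aq)] ≈ 0.013 M.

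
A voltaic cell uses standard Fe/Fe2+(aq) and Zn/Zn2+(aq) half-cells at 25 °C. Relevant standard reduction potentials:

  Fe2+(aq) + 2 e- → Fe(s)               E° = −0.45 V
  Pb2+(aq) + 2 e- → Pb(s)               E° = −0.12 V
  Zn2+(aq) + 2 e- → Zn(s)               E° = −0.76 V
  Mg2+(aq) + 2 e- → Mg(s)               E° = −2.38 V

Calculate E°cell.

+0.31 V

Of the two couples in this cell, the one with the more positive reduction potential is reduced at the cathode: here that is Fe²⁺/Fe (−0.45 V); Zn²⁺/Zn (−0.76 V) is the anode.
E°cell = E°(cathode) − E°(anode) = −0.45 − (−0.76) = +0.31 V.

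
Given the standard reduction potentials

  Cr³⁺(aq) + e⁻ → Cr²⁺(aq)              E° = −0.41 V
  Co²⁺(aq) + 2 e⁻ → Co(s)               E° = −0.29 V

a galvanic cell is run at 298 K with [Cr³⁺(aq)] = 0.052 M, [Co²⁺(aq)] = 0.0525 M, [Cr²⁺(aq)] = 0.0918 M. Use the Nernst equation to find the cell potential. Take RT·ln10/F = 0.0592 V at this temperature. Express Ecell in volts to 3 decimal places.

+0.097 V

The Co²⁺/Co couple has the more positive E°, so it is the cathode; Cr³⁺/Cr²⁺ is the anode.
The standard potential is −0.29 − (−0.41) = +0.12 V and the balanced reaction transfers n = 2 electrons.
Balancing gives Co²⁺(aq) + 2 Cr²⁺(aq) → Co(s) + 2 Cr³⁺(aq); hence Q = [Cr³⁺(aq)]^2 / ([Co²⁺(aq)]·[Cr²⁺(aq)]^2) = 6.11 (log Q = 0.786).
Applying E = E° − (RT ln10/nF)·log Q gives +0.12 − (0.0592/2)(0.786) = +0.097 V.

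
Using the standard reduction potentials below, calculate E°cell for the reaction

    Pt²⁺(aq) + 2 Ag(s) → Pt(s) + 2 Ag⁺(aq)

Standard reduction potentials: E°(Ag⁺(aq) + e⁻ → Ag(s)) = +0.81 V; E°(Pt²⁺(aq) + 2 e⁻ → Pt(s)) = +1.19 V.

+0.38 V

In the reaction as written, Pt²⁺(aq) is reduced (cathode) and Ag⁺(aq) is produced by oxidation at the anode.
E°cell = E°(cathode) − E°(anode) = +1.19 − (+0.81) = +0.38 V.
The positive value indicates the reaction is spontaneous as written.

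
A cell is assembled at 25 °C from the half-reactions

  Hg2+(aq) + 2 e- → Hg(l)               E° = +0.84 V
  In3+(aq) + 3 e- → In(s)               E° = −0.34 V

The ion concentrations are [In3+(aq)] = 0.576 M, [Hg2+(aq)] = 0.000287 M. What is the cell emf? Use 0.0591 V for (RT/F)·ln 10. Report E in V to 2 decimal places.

+1.08 V

Since E°(Hg²⁺/Hg) > E°(In³⁺/In), Hg²⁺/Hg serves as the cathode.
The standard potential is +0.84 − (−0.34) = +1.18 V and the balanced reaction transfers n = 6 electrons.
For the overall reaction 3 Hg2+(aq) + 2 In(s) → 3 Hg(l) + 2 In3+(aq), Q = [In3+(aq)]^2 / [Hg2+(aq)]^3 = 1.4×10^10, giving log Q = 10.147.
By the Nernst equation, E = +1.18 − (0.0591/6)·(10.147) = +1.08 V.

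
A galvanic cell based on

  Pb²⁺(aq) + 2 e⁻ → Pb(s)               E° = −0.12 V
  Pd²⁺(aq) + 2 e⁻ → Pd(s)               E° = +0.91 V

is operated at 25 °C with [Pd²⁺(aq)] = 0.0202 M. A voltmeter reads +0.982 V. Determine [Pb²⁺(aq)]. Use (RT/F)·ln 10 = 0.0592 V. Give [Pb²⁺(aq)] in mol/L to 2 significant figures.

0.85 M

Pd²⁺/Pd is the cathode (higher E°); E°cell = +0.91 − (−0.12) = +1.03 V with n = 2.
Rearranging E = E° − (0.0592/n)·log Q gives log Q = 2(+1.03 − (+0.982))/0.0592 = 1.622.
The balanced reaction is Pd²⁺(aq) + Pb(s) → Pd(s) + Pb²⁺(aq), so Q = [Pb²⁺(aq)] / [Pd²⁺(aq)].
Isolating [Pb²⁺(aq)] in Q = 10^{1.622} yields log [Pb²⁺(aq)] = −0.073, i.e. 0.85 M.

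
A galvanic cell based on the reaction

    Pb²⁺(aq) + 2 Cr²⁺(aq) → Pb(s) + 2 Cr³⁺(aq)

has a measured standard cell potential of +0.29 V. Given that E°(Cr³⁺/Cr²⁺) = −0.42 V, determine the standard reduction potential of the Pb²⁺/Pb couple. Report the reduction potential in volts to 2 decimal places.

In the reaction as written the Pb²⁺/Pb couple is reduced (cathode) and Cr³⁺/Cr²⁺ is oxidized (anode), so E°cell = E°(Pb²⁺/Pb) − E°(Cr³⁺/Cr²⁺).
E°(Pb²⁺/Pb) = E°cell + E°(anode) = +0.29 + (−0.42) = −0.13 V.

−0.13 V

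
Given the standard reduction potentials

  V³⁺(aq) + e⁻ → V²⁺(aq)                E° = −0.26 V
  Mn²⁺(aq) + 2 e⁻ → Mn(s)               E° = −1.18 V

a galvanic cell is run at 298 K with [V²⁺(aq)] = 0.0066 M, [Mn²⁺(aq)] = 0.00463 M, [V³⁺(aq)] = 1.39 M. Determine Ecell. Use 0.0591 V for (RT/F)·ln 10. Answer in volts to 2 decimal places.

+1.13 V

Since E°(V³⁺/V²⁺) > E°(Mn²⁺/Mn), V³⁺/V²⁺ serves as the cathode.
E°cell = E°cat − E°an = −0.26 − (−1.18) = +0.92 V; n = 2.
The balanced reaction is 2 V³⁺(aq) + Mn(s) → 2 V²⁺(aq) + Mn²⁺(aq), so Q = ([V²⁺(aq)]^2·[Mn²⁺(aq)]) / [V³⁺(aq)]^2 = 1.04×10^−7 and log Q = −6.981.
By the Nernst equation, E = +0.92 − (0.0591/2)·(−6.981) = +1.13 V.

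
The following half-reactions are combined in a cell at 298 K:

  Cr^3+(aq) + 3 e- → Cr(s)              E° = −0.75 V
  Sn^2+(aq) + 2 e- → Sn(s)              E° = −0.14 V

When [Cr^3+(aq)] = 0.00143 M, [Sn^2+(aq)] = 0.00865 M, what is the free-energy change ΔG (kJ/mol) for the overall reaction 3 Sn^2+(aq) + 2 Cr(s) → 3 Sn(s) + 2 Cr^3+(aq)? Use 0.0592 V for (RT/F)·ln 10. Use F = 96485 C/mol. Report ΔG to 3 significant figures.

−350 kJ/mol

E°cell = −0.14 − (−0.75) = +0.61 V; the balanced reaction transfers n = 6 electrons.
Here Q = [Cr^3+(aq)]^2 / [Sn^2+(aq)]^3 = 3.16 (log Q = 0.500), giving E = +0.61 − (0.0592/6)·(0.500) = +0.6051 V.
ΔG = −nFE = −(6)(96485)(+0.6051) J/mol = −350 kJ/mol.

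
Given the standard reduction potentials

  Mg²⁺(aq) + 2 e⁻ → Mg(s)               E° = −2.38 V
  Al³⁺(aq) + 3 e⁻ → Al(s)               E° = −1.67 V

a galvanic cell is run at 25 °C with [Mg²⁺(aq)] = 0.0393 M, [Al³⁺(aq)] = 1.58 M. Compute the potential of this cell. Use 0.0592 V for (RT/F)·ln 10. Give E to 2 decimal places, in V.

+0.76 V

Al³⁺/Al is reduced (cathode, E° = −1.67 V) and Mg²⁺/Mg is oxidized (anode).
The standard potential is −1.67 − (−2.38) = +0.71 V and the balanced reaction transfers n = 6 electrons.
Balancing gives 2 Al³⁺(aq) + 3 Mg(s) → 2 Al(s) + 3 Mg²⁺(aq); hence Q = [Mg²⁺(aq)]^3 / [Al³⁺(aq)]^2 = 2.43×10^−5 (log Q = −4.614).
Applying E = E° − (RT ln10/nF)·log Q gives +0.71 − (0.0592/6)(−4.614) = +0.76 V.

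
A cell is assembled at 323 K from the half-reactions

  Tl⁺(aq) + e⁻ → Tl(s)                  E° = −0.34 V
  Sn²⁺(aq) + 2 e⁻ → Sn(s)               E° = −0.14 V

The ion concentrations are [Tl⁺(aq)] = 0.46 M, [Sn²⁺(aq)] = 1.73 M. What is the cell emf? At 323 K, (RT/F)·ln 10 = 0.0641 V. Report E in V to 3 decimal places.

+0.229 V

Since E°(Sn²⁺/Sn) > E°(Tl⁺/Tl), Sn²⁺/Sn serves as the cathode.
E°cell = E°cat − E°an = −0.14 − (−0.34) = +0.20 V; n = 2.
The balanced reaction is Sn²⁺(aq) + 2 Tl(s) → Sn(s) + 2 Tl⁺(aq), so Q = [Tl⁺(aq)]^2 / [Sn²⁺(aq)] = 0.122 and log Q = −0.913.
By the Nernst equation, E = +0.20 − (0.0641/2)·(−0.913) = +0.229 V.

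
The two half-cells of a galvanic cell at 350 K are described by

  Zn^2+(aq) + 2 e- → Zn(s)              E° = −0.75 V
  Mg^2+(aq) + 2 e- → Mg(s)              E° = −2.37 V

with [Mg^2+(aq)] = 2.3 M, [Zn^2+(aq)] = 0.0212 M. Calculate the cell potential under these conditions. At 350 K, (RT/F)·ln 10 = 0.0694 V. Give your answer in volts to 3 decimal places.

Since E°(Zn²⁺/Zn) > E°(Mg²⁺/Mg), Zn²⁺/Zn serves as the cathode.
E°cell = E°cat − E°an = −0.75 − (−2.37) = +1.62 V; n = 2.
Balancing gives Zn^2+(aq) + Mg(s) → Zn(s) + Mg^2+(aq); hence Q = [Mg^2+(aq)] / [Zn^2+(aq)] = 108 (log Q = 2.035).
Applying E = E° − (RT ln10/nF)·log Q gives +1.62 − (0.0694/2)(2.035) = +1.549 V.

+1.549 V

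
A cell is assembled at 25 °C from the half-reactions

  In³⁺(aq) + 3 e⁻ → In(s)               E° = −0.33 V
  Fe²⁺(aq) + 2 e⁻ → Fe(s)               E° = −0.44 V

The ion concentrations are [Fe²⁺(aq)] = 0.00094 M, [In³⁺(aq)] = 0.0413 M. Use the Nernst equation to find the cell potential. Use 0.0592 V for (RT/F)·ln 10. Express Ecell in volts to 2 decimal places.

+0.17 V

Since E°(In³⁺/In) > E°(Fe²⁺/Fe), In³⁺/In serves as the cathode.
The standard potential is −0.33 − (−0.44) = +0.11 V and the balanced reaction transfers n = 6 electrons.
For the overall reaction 2 In³⁺(aq) + 3 Fe(s) → 2 In(s) + 3 Fe²⁺(aq), Q = [Fe²⁺(aq)]^3 / [In³⁺(aq)]^2 = 4.87×10^−7, giving log Q = −6.313.
Applying E = E° − (RT ln10/nF)·log Q gives +0.11 − (0.0592/6)(−6.313) = +0.17 V.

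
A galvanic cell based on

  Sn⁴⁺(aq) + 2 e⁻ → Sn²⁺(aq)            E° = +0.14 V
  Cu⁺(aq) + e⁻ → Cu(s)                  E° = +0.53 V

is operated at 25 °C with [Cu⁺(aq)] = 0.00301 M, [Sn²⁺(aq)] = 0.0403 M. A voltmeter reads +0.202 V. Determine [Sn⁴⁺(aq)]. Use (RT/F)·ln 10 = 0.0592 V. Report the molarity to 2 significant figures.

Cu⁺/Cu is the cathode (higher E°); E°cell = +0.53 − (+0.14) = +0.39 V with n = 2.
Rearranging E = E° − (0.0592/n)·log Q gives log Q = 2(+0.39 − (+0.202))/0.0592 = 6.351.
Balancing electrons gives 2 Cu⁺(aq) + Sn²⁺(aq) → 2 Cu(s) + Sn⁴⁺(aq); thus Q = [Sn⁴⁺(aq)] / ([Cu⁺(aq)]^2·[Sn²⁺(aq)]).
Substituting the known concentrations and solving, log [Sn⁴⁺(aq)] = −0.087 and [Sn⁴⁺(aq)] = 0.82 M.

0.82 M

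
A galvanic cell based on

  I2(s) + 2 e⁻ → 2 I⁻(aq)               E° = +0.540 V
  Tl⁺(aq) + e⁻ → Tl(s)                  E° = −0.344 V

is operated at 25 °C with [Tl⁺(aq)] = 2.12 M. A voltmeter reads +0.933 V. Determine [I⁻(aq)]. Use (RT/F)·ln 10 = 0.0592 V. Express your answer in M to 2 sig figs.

With I₂/I⁻ at the cathode and Tl⁺/Tl at the anode, E°cell = +0.540 − (−0.344) = +0.884 V (n = 2).
Rearranging E = E° − (0.0592/n)·log Q gives log Q = 2(+0.884 − (+0.933))/0.0592 = −1.655.
The balanced reaction is I2(s) + 2 Tl(s) → 2 I⁻(aq) + 2 Tl⁺(aq), so Q = [I⁻(aq)]^2·[Tl⁺(aq)]^2.
Solving for the unknown gives log [I⁻(aq)] = −1.154, so [I⁻(aq)] ≈ 0.070 M.

0.070 M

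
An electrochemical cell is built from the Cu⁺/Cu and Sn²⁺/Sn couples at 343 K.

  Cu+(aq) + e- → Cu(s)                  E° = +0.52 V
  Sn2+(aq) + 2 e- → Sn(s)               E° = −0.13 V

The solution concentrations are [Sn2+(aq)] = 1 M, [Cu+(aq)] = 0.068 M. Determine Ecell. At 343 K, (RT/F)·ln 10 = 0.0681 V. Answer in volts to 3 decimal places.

The Cu⁺/Cu couple has the more positive E°, so it is the cathode; Sn²⁺/Sn is the anode.
The standard potential is +0.52 − (−0.13) = +0.65 V and the balanced reaction transfers n = 2 electrons.
Balancing gives 2 Cu+(aq) + Sn(s) → 2 Cu(s) + Sn2+(aq); hence Q = [Sn2+(aq)] / [Cu+(aq)]^2 = 216 (log Q = 2.335).
E = E° − (0.0681/n)·log Q = +0.65 − (0.0681/2)(2.335) = +0.570 V.

+0.570 V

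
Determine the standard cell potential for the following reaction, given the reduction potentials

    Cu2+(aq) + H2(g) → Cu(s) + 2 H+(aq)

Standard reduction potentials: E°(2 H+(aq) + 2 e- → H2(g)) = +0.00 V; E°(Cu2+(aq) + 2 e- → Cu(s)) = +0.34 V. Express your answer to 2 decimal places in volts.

In the reaction as written, Cu2+(aq) is reduced (cathode) and H+(aq) is produced by oxidation at the anode.
E°cell = E°(cathode) − E°(anode) = +0.34 − (+0.00) = +0.34 V.

+0.34 V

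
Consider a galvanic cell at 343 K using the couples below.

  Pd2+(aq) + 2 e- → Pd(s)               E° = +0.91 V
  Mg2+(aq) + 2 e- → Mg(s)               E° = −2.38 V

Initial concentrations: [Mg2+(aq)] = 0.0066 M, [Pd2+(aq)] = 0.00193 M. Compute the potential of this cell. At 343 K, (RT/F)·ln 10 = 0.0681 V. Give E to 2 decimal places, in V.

+3.27 V

The Pd²⁺/Pd couple has the more positive E°, so it is the cathode; Mg²⁺/Mg is the anode.
E°cell = E°cat − E°an = +0.91 − (−2.38) = +3.29 V; n = 2.
The balanced reaction is Pd2+(aq) + Mg(s) → Pd(s) + Mg2+(aq), so Q = [Mg2+(aq)] / [Pd2+(aq)] = 3.42 and log Q = 0.534.
By the Nernst equation, E = +3.29 − (0.0681/2)·(0.534) = +3.27 V.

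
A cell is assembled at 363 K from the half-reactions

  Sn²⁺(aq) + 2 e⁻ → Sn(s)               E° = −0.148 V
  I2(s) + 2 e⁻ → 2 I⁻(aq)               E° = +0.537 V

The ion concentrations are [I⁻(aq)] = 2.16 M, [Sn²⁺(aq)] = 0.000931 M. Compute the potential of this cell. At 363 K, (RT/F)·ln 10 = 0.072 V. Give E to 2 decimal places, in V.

I₂/I⁻ is reduced (cathode, E° = +0.537 V) and Sn²⁺/Sn is oxidized (anode).
E°cell = E°cat − E°an = +0.537 − (−0.148) = +0.685 V; n = 2.
The balanced reaction is I2(s) + Sn(s) → 2 I⁻(aq) + Sn²⁺(aq), so Q = [I⁻(aq)]^2·[Sn²⁺(aq)] = 0.00434 and log Q = −2.362.
By the Nernst equation, E = +0.685 − (0.072/2)·(−2.362) = +0.77 V.

+0.77 V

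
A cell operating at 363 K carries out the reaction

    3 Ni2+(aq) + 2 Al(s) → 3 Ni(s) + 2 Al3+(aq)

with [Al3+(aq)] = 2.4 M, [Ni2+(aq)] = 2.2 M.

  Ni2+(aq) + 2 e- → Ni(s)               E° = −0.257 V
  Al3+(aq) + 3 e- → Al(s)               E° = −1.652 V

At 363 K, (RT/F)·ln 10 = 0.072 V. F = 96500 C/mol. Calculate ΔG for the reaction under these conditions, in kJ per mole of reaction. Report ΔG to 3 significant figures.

−810 kJ/mol

The standard cell potential is −0.257 − (−1.652) = +1.395 V, with n = 6 electrons in the balanced equation.
Here Q = [Al3+(aq)]^2 / [Ni2+(aq)]^3 = 0.541 (log Q = −0.267), giving E = +1.395 − (0.072/6)·(−0.267) = +1.3982 V.
Finally ΔG = −nFE = −(6)(96500 C/mol)(+1.3982 V) = −810 kJ/mol.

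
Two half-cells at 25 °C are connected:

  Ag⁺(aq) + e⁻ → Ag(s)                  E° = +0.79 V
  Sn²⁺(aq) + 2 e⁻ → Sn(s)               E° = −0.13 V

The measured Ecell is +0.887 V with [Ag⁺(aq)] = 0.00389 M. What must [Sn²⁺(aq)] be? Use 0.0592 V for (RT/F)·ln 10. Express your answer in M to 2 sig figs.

Ag⁺/Ag is the cathode (higher E°); E°cell = +0.79 − (−0.13) = +0.92 V with n = 2.
Rearranging E = E° − (0.0592/n)·log Q gives log Q = 2(+0.92 − (+0.887))/0.0592 = 1.115.
Balancing electrons gives 2 Ag⁺(aq) + Sn(s) → 2 Ag(s) + Sn²⁺(aq); thus Q = [Sn²⁺(aq)] / [Ag⁺(aq)]^2.
Solving for the unknown gives log [Sn²⁺(aq)] = −3.705, so [Sn²⁺(aq)] ≈ 0.00020 M.

0.00020 M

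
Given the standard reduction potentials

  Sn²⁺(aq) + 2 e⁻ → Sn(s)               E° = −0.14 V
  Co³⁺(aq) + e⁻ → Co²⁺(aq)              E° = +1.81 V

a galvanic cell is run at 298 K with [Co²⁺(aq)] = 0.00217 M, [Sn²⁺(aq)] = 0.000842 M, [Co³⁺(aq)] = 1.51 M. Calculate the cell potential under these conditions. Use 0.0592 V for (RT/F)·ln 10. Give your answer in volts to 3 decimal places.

+2.209 V

The Co³⁺/Co²⁺ couple has the more positive E°, so it is the cathode; Sn²⁺/Sn is the anode.
The standard potential is +1.81 − (−0.14) = +1.95 V and the balanced reaction transfers n = 2 electrons.
The balanced reaction is 2 Co³⁺(aq) + Sn(s) → 2 Co²⁺(aq) + Sn²⁺(aq), so Q = ([Co²⁺(aq)]^2·[Sn²⁺(aq)]) / [Co³⁺(aq)]^2 = 1.74×10^−9 and log Q = −8.760.
E = E° − (0.0592/n)·log Q = +1.95 − (0.0592/2)(−8.760) = +2.209 V.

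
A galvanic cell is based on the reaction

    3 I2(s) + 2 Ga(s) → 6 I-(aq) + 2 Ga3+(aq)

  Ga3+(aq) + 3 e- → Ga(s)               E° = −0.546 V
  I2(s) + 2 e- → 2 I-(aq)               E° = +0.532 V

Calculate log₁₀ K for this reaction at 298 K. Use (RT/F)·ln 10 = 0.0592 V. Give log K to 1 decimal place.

log K = 109.3

The I₂/I⁻ couple is reduced (cathode); E°cell = +0.532 − (−0.546) = +1.078 V with n = 6.
At equilibrium E = 0, so log K = nE°cell / 0.0592 = (6)(+1.078) / 0.0592 = 109.3.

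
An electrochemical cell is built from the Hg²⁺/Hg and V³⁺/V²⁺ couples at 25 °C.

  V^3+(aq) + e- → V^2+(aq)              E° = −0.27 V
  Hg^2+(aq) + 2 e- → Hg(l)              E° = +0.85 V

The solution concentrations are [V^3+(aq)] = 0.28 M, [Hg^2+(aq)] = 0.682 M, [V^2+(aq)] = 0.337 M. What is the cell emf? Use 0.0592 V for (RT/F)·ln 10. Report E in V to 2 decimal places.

Hg²⁺/Hg is reduced (cathode, E° = +0.85 V) and V³⁺/V²⁺ is oxidized (anode).
The standard potential is +0.85 − (−0.27) = +1.12 V and the balanced reaction transfers n = 2 electrons.
For the overall reaction Hg^2+(aq) + 2 V^2+(aq) → Hg(l) + 2 V^3+(aq), Q = [V^3+(aq)]^2 / ([Hg^2+(aq)]·[V^2+(aq)]^2) = 1.01, giving log Q = 0.005.
By the Nernst equation, E = +1.12 − (0.0592/2)·(0.005) = +1.12 V.

+1.12 V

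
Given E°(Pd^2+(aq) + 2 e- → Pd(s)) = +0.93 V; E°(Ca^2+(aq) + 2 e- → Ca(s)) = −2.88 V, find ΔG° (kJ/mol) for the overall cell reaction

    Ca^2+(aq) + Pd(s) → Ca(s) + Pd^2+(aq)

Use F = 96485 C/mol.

+735 kJ/mol

In the reaction as written Ca^2+(aq) is reduced, so the Ca²⁺/Ca couple is the cathode and Pd²⁺/Pd is the anode.
E°cell = −2.88 − (+0.93) = −3.81 V; balancing electrons gives n = 2.
ΔG° = −nFE°cell = −(2)(96485)(−3.81) J/mol = +735 kJ/mol.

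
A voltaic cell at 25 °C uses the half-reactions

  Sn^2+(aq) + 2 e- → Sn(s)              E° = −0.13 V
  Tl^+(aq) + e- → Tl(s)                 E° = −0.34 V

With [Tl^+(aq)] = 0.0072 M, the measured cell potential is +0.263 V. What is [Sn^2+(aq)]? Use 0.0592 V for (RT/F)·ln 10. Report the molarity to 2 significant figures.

With Sn²⁺/Sn at the cathode and Tl⁺/Tl at the anode, E°cell = −0.13 − (−0.34) = +0.21 V (n = 2).
Rearranging E = E° − (0.0592/n)·log Q gives log Q = 2(+0.21 − (+0.263))/0.0592 = −1.791.
The balanced reaction is Sn^2+(aq) + 2 Tl(s) → Sn(s) + 2 Tl^+(aq), so Q = [Tl^+(aq)]^2 / [Sn^2+(aq)].
Substituting the known concentrations and solving, log [Sn^2+(aq)] = −2.494 and [Sn^2+(aq)] = 0.0032 M.

0.0032 M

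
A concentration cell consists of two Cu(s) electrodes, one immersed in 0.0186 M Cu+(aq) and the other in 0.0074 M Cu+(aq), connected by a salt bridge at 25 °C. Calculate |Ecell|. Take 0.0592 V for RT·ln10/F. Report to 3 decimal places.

0.024 V

For a concentration cell E°cell = 0, since both electrodes use the same couple.
The compartment with the higher Cu+(aq) concentration (0.0186 M) acts as the cathode; ions are reduced there and produced at the dilute (0.0074 M) anode.
With n = 1, Ecell = −(0.0592/1)·log([dilute]/[conc]) = −(0.0592/1)·log(0.0074/0.0186) = +0.024 V.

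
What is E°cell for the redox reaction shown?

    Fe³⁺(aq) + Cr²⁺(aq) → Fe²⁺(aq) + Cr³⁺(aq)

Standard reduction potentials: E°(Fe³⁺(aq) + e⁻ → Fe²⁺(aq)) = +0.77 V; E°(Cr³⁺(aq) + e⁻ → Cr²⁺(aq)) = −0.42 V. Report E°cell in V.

+1.19 V

Fe³⁺(aq) gains electrons, so the Fe³⁺/Fe²⁺ couple is the cathode; the Cr³⁺/Cr²⁺ couple is the anode.
E°cell = E°(cathode) − E°(anode) = +0.77 − (−0.42) = +1.19 V.
The positive value indicates the reaction is spontaneous as written.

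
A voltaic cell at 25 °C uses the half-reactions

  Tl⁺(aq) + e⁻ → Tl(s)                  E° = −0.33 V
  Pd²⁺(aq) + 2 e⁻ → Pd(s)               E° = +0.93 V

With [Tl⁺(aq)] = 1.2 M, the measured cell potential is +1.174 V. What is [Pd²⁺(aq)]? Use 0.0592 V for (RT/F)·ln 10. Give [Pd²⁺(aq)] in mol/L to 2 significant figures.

0.0018 M

Pd²⁺/Pd is the cathode (higher E°); E°cell = +0.93 − (−0.33) = +1.26 V with n = 2.
From the Nernst equation, log Q = n(E° − E)/0.0592 = 2·(+1.26 − (+1.174))/0.0592 = 2.905.
Balancing electrons gives Pd²⁺(aq) + 2 Tl(s) → Pd(s) + 2 Tl⁺(aq); thus Q = [Tl⁺(aq)]^2 / [Pd²⁺(aq)].
Substituting the known concentrations and solving, log [Pd²⁺(aq)] = −2.747 and [Pd²⁺(aq)] = 0.0018 M.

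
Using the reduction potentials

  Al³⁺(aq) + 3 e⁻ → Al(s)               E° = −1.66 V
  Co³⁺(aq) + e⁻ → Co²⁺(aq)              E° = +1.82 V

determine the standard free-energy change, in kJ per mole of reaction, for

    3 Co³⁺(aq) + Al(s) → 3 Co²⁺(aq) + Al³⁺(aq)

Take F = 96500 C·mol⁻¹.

In the reaction as written Co³⁺(aq) is reduced, so the Co³⁺/Co²⁺ couple is the cathode and Al³⁺/Al is the anode.
E°cell = +1.82 − (−1.66) = +3.48 V; balancing electrons gives n = 3.
ΔG° = −nFE°cell = −(3)(96500)(+3.48) J/mol = −1007 kJ/mol.

−1007 kJ/mol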